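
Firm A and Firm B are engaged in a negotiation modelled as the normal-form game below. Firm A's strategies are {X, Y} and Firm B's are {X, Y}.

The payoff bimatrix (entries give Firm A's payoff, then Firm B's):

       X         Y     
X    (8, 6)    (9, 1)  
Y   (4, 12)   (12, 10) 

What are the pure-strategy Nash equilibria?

(X, X)

(X, X): Firm A gets 8 ≥ 4 from Y, and Firm B gets 6 ≥ 1 from Y — Nash equilibrium.
(X, Y): Firm A prefers Y (12 > 9); Firm B prefers X (6 > 1) — not an equilibrium.
(Y, X): Firm A prefers X (8 > 4) — not an equilibrium.
(Y, Y): Firm B prefers X (12 > 10) — not an equilibrium.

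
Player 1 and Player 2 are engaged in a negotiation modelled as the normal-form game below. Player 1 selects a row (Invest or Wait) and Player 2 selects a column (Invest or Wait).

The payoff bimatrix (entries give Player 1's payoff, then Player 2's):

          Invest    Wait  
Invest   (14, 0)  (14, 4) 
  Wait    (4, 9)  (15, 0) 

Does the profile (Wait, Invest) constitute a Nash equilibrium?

No

At (Wait, Invest), Player 1 earns 4; switching to Invest would give 14, so Player 1 would deviate.
Player 2 earns 9; switching to Wait would give 0, so Player 2 has no profitable deviation.
Since at least one player can profitably deviate, this is not a Nash equilibrium.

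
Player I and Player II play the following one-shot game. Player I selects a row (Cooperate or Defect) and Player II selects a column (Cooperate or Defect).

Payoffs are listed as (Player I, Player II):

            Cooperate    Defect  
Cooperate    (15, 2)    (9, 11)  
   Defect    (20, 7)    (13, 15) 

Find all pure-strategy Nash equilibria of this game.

(Cooperate, Cooperate): Player I prefers Defect (20 > 15); Player II prefers Defect (11 > 2) — not an equilibrium.
(Cooperate, Defect): Player I prefers Defect (13 > 9) — not an equilibrium.
(Defect, Cooperate): Player II prefers Defect (15 > 7) — not an equilibrium.
(Defect, Defect): Player I gets 13 ≥ 9 from Cooperate, and Player II gets 15 ≥ 7 from Cooperate — Nash equilibrium.

(Defect, Defect)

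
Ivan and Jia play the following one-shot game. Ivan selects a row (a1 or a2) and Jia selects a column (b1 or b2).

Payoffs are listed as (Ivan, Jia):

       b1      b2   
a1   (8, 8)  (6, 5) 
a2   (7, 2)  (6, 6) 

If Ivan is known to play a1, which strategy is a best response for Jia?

Against a1, Jia earns 8 from b1 and 5 from b2.
So b1 is the best response.

b1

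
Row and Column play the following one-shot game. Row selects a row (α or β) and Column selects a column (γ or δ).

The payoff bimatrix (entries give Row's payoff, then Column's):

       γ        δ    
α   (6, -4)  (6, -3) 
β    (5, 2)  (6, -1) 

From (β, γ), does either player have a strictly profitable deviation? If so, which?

Row at (β, γ) earns 5; deviating to α yields 6 — a strict improvement.
Column earns 2; deviating to δ yields -1 — not better.
Only Row has a strictly profitable deviation.

Row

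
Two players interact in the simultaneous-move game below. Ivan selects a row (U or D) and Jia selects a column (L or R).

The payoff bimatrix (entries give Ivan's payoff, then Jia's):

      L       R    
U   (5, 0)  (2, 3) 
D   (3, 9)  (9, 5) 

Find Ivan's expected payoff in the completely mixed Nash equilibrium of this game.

13/3

First find y, the probability Jia plays L, from Ivan's indifference between U and D: 5y + 2(1−y) = 3y + 9(1−y), giving y = 7/9.
Since Ivan is indifferent in equilibrium, Ivan's expected payoff equals the payoff from either row against (7/9, 2/9). Using U: 5(7/9) + 2(2/9) = 13/3.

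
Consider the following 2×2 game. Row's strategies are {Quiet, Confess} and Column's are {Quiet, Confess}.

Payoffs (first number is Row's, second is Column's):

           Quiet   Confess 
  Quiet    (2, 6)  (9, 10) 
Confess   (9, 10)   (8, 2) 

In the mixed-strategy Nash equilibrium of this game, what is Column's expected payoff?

22/3

First find p, the probability Row plays Quiet, from Column's indifference between Quiet and Confess: 6p + 10(1−p) = 10p + 2(1−p), giving p = 2/3.
Since Column is indifferent in equilibrium, Column's expected payoff equals the payoff from either column against (2/3, 1/3). Using Quiet: 6(2/3) + 10(1/3) = 22/3.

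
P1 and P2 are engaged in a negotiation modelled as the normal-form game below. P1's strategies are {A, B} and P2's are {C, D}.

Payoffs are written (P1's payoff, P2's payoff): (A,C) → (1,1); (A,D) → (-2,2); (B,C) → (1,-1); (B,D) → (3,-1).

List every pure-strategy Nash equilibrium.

(B, C) and (B, D)

(A, C): P2 prefers D (2 > 1) — not an equilibrium.
(A, D): P1 prefers B (3 > -2) — not an equilibrium.
(B, C): P1 gets 1 ≥ 1 from A, and P2 gets -1 ≥ -1 from D — Nash equilibrium.
(B, D): P1 gets 3 ≥ -2 from A, and P2 gets -1 ≥ -1 from C — Nash equilibrium.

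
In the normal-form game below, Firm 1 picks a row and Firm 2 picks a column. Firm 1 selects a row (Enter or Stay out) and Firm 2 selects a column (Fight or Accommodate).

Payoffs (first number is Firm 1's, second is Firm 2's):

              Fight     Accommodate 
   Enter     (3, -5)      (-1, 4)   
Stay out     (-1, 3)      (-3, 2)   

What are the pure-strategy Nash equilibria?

(Enter, Fight): Firm 2 prefers Accommodate (4 > -5) — not an equilibrium.
(Enter, Accommodate): Firm 1 gets -1 ≥ -3 from Stay out, and Firm 2 gets 4 ≥ -5 from Fight — Nash equilibrium.
(Stay out, Fight): Firm 1 prefers Enter (3 > -1) — not an equilibrium.
(Stay out, Accommodate): Firm 1 prefers Enter (-1 > -3); Firm 2 prefers Fight (3 > 2) — not an equilibrium.

(Enter, Accommodate)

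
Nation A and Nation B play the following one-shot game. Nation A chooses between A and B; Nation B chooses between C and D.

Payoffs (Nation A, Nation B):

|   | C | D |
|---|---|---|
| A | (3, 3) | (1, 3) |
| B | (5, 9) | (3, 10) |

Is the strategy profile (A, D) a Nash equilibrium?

No

At (A, D), Nation A earns 1; switching to B would give 3, so Nation A would deviate.
Nation B earns 3; switching to C would give 3, so Nation B has no profitable deviation.
Since at least one player can profitably deviate, this is not a Nash equilibrium.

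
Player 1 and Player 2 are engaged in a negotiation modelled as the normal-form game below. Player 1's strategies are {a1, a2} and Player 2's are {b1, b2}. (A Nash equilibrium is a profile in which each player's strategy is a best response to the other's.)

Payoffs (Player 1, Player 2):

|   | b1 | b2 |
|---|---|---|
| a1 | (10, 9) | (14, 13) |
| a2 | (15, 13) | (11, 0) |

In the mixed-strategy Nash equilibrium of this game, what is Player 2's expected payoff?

First find x, the probability Player 1 plays a1, from Player 2's indifference between b1 and b2: 9x + 13(1−x) = 13x, giving x = 13/17.
Since Player 2 is indifferent in equilibrium, Player 2's expected payoff equals the payoff from either column against (13/17, 4/17). Using b1: 9(13/17) + 13(4/17) = 169/17.

169/17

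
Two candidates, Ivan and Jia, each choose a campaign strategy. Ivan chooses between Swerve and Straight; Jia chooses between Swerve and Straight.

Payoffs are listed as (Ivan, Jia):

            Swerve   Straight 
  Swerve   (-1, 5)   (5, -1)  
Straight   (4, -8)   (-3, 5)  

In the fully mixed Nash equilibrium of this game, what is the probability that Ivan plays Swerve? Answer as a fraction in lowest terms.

Let r be the probability that Ivan plays Swerve. In a completely mixed equilibrium, Jia must be indifferent between Swerve and Straight.
Jia's expected payoff from Swerve is 5r − 8(1−r); from Straight it is −r + 5(1−r).
Setting these equal: 13r − 8 = −6r + 5, so r = 13/19.

13/19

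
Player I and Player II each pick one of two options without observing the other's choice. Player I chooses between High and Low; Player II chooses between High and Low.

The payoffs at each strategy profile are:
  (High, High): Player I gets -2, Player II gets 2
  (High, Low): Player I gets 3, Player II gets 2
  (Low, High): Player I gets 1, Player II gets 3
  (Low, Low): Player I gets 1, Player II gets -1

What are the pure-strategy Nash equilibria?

(High, Low) and (Low, High)

(High, High): Player I prefers Low (1 > -2) — not an equilibrium.
(High, Low): Player I gets 3 ≥ 1 from Low, and Player II gets 2 ≥ 2 from High — Nash equilibrium.
(Low, High): Player I gets 1 ≥ -2 from High, and Player II gets 3 ≥ -1 from Low — Nash equilibrium.
(Low, Low): Player I prefers High (3 > 1); Player II prefers High (3 > -1) — not an equilibrium.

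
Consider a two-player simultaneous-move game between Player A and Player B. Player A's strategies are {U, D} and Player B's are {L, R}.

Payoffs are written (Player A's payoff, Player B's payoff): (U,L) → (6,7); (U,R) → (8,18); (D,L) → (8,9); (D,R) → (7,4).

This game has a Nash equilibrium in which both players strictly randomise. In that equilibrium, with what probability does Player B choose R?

2/3

Let c be the probability that Player B plays L. In a completely mixed equilibrium, Player A must be indifferent between U and D.
Player A's expected payoff from U is 6c + 8(1−c); from D it is 8c + 7(1−c).
Setting these equal: −2c + 8 = c + 7, so c = 1/3.
Therefore Player B plays R with probability 1 − 1/3 = 2/3.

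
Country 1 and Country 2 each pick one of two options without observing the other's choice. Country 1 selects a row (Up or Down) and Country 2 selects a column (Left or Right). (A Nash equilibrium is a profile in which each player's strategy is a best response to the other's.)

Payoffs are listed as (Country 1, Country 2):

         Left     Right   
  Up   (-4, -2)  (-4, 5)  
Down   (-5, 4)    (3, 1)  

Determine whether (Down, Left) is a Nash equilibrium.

At (Down, Left), Country 1 earns -5; switching to Up would give -4, so Country 1 would deviate.
Country 2 earns 4; switching to Right would give 1, so Country 2 has no profitable deviation.
Since at least one player can profitably deviate, this is not a Nash equilibrium.

No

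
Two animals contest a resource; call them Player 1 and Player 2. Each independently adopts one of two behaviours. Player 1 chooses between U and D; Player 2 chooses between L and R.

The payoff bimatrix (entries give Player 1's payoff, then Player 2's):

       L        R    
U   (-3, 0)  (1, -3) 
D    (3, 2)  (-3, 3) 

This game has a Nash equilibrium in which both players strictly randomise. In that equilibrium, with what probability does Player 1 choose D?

3/4

Let r be the probability that Player 1 plays U. In a completely mixed equilibrium, Player 2 must be indifferent between L and R.
Player 2's expected payoff from L is 2(1−r); from R it is −3r + 3(1−r).
Setting these equal: −2r + 2 = −6r + 3, so r = 1/4.
Therefore Player 1 plays D with probability 1 − 1/4 = 3/4.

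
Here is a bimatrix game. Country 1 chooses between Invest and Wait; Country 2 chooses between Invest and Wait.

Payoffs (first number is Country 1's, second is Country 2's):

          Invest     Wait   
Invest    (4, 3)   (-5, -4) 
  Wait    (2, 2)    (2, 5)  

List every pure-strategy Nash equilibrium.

(Invest, Invest) and (Wait, Wait)

(Invest, Invest): Country 1 gets 4 ≥ 2 from Wait, and Country 2 gets 3 ≥ -4 from Wait — Nash equilibrium.
(Invest, Wait): Country 1 prefers Wait (2 > -5); Country 2 prefers Invest (3 > -4) — not an equilibrium.
(Wait, Invest): Country 1 prefers Invest (4 > 2); Country 2 prefers Wait (5 > 2) — not an equilibrium.
(Wait, Wait): Country 1 gets 2 ≥ -5 from Invest, and Country 2 gets 5 ≥ 2 from Invest — Nash equilibrium.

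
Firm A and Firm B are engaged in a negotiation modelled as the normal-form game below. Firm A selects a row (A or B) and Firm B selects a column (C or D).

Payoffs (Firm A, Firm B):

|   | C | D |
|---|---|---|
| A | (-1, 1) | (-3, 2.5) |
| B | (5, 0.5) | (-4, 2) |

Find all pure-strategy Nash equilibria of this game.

(A, D)

(A, C): Firm A prefers B (5 > -1); Firm B prefers D (2.5 > 1) — not an equilibrium.
(A, D): Firm A gets -3 ≥ -4 from B, and Firm B gets 2.5 ≥ 1 from C — Nash equilibrium.
(B, C): Firm B prefers D (2 > 0.5) — not an equilibrium.
(B, D): Firm A prefers A (-3 > -4) — not an equilibrium.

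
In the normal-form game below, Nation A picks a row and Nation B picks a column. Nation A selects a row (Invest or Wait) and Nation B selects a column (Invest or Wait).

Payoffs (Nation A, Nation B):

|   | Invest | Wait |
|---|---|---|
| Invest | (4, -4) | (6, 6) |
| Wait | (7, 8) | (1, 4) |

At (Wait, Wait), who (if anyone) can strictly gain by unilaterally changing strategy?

Nation A at (Wait, Wait) earns 1; deviating to Invest yields 6 — a strict improvement.
Nation B earns 4; deviating to Invest yields 8 — a strict improvement.
Both Nation A and Nation B have strictly profitable deviations.

Both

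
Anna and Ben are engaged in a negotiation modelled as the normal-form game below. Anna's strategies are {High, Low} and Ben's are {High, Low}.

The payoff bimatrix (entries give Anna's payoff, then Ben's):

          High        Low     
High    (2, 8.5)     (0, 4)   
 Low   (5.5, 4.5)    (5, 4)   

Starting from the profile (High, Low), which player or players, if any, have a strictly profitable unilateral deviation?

Anna at (High, Low) earns 0; deviating to Low yields 5 — a strict improvement.
Ben earns 4; deviating to High yields 8.5 — a strict improvement.
Both Anna and Ben have strictly profitable deviations.

Both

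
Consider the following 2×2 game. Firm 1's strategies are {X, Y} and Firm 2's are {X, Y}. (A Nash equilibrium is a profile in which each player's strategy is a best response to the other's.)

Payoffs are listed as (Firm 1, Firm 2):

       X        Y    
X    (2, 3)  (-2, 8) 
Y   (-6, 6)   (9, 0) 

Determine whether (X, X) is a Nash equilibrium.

No

At (X, X), Firm 1 earns 2; switching to Y would give -6, so Firm 1 has no profitable deviation.
Firm 2 earns 3; switching to Y would give 8, so Firm 2 would deviate.
Since at least one player can profitably deviate, this is not a Nash equilibrium.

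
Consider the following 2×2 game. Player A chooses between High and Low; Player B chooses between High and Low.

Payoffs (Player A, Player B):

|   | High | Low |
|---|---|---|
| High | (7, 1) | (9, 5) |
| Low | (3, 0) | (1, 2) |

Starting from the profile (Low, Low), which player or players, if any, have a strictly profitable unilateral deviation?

Player A at (Low, Low) earns 1; deviating to High yields 9 — a strict improvement.
Player B earns 2; deviating to High yields 0 — not better.
Only Player A has a strictly profitable deviation.

Player A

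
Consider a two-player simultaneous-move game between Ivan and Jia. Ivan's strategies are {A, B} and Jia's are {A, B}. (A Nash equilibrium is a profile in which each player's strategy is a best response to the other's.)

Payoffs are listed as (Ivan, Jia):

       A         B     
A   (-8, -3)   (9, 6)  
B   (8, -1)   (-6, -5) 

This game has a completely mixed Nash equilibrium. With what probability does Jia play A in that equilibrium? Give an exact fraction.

15/31

Let q be the probability that Jia plays A. In a completely mixed equilibrium, Ivan must be indifferent between A and B.
Ivan's expected payoff from A is −8q + 9(1−q); from B it is 8q − 6(1−q).
Setting these equal: −17q + 9 = 14q − 6, so q = 15/31.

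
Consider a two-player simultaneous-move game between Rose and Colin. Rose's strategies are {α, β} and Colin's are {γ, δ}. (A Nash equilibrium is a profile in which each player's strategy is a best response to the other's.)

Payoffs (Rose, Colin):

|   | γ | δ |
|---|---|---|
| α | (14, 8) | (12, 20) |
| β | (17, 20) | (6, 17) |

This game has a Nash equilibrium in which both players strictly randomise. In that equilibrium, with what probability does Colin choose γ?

2/3

Let q be the probability that Colin plays γ. In a completely mixed equilibrium, Rose must be indifferent between α and β.
Rose's expected payoff from α is 14q + 12(1−q); from β it is 17q + 6(1−q).
Setting these equal: 2q + 12 = 11q + 6, so q = 2/3.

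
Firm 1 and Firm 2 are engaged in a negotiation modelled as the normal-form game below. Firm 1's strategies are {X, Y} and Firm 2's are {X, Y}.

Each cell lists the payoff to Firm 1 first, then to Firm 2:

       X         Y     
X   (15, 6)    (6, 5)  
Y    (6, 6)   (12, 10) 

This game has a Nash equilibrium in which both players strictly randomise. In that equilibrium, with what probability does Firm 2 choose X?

Let c be the probability that Firm 2 plays X. In a completely mixed equilibrium, Firm 1 must be indifferent between X and Y.
Firm 1's expected payoff from X is 15c + 6(1−c); from Y it is 6c + 12(1−c).
Setting these equal: 9c + 6 = −6c + 12, so c = 2/5.

2/5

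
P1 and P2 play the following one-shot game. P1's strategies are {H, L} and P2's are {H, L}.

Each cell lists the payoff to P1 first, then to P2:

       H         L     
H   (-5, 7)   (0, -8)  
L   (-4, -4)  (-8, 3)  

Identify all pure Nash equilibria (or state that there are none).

(H, H): P1 prefers L (-4 > -5) — not an equilibrium.
(H, L): P2 prefers H (7 > -8) — not an equilibrium.
(L, H): P2 prefers L (3 > -4) — not an equilibrium.
(L, L): P1 prefers H (0 > -8) — not an equilibrium.

none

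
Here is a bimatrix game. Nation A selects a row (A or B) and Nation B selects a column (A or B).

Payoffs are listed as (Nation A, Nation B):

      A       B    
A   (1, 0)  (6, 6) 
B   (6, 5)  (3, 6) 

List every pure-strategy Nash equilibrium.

(A, A): Nation A prefers B (6 > 1); Nation B prefers B (6 > 0) — not an equilibrium.
(A, B): Nation A gets 6 ≥ 3 from B, and Nation B gets 6 ≥ 0 from A — Nash equilibrium.
(B, A): Nation B prefers B (6 > 5) — not an equilibrium.
(B, B): Nation A prefers A (6 > 3) — not an equilibrium.

(A, B)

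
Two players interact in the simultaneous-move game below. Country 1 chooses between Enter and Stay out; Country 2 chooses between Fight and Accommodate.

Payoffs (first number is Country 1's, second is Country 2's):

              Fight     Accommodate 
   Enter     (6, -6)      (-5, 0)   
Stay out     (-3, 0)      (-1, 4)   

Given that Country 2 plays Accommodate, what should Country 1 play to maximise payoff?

Against Accommodate, Country 1 earns -5 from Enter and -1 from Stay out.
So Stay out is the best response.

Stay out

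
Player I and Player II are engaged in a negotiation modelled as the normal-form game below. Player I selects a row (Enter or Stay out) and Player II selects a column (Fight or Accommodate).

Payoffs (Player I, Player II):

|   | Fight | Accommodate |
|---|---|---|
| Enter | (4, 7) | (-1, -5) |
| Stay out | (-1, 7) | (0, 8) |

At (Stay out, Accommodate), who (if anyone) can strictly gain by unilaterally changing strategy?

Neither

Player I at (Stay out, Accommodate) earns 0; deviating to Enter yields -1 — not better.
Player II earns 8; deviating to Fight yields 7 — not better.
Neither player can strictly improve; the profile is a Nash equilibrium.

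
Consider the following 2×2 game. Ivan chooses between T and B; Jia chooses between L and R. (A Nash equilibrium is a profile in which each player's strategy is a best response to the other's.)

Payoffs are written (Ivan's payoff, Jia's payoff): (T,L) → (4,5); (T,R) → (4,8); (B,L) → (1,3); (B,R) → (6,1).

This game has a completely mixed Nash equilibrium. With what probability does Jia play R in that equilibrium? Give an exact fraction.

Let c be the probability that Jia plays L. In a completely mixed equilibrium, Ivan must be indifferent between T and B.
Ivan's expected payoff from T is 4c + 4(1−c); from B it is c + 6(1−c).
Setting these equal: 4 = −5c + 6, so c = 2/5.
Therefore Jia plays R with probability 1 − 2/5 = 3/5.

3/5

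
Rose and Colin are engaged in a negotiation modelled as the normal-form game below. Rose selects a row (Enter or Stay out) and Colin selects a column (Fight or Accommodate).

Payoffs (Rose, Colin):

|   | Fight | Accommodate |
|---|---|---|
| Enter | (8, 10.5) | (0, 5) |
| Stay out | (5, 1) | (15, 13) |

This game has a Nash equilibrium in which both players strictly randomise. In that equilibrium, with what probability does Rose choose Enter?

Let p be the probability that Rose plays Enter. In a completely mixed equilibrium, Colin must be indifferent between Fight and Accommodate.
Colin's expected payoff from Fight is 10.5p + (1−p); from Accommodate it is 5p + 13(1−p).
Setting these equal: 9.5p + 1 = −8p + 13, so p = 24/35.

24/35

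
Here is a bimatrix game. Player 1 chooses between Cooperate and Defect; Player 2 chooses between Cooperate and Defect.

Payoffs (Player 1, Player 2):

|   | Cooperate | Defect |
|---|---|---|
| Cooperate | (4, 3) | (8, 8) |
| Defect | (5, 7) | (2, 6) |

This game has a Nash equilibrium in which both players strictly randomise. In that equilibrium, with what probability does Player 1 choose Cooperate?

Let p be the probability that Player 1 plays Cooperate. In a completely mixed equilibrium, Player 2 must be indifferent between Cooperate and Defect.
Player 2's expected payoff from Cooperate is 3p + 7(1−p); from Defect it is 8p + 6(1−p).
Setting these equal: −4p + 7 = 2p + 6, so p = 1/6.

1/6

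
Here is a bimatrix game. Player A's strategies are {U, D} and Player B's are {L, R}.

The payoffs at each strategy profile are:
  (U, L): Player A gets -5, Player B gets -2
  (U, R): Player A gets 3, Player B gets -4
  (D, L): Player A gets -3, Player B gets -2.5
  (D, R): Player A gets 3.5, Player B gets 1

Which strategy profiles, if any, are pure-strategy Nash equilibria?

(D, R)

(U, L): Player A prefers D (-3 > -5) — not an equilibrium.
(U, R): Player A prefers D (3.5 > 3); Player B prefers L (-2 > -4) — not an equilibrium.
(D, L): Player B prefers R (1 > -2.5) — not an equilibrium.
(D, R): Player A gets 3.5 ≥ 3 from U, and Player B gets 1 ≥ -2.5 from L — Nash equilibrium.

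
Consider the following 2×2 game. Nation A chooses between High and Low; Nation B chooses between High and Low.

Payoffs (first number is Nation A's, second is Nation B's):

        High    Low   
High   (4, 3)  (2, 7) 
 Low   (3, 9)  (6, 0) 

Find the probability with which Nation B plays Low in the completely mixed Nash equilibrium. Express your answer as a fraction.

1/5

Let y be the probability that Nation B plays High. In a completely mixed equilibrium, Nation A must be indifferent between High and Low.
Nation A's expected payoff from High is 4y + 2(1−y); from Low it is 3y + 6(1−y).
Setting these equal: 2y + 2 = −3y + 6, so y = 4/5.
Therefore Nation B plays Low with probability 1 − 4/5 = 1/5.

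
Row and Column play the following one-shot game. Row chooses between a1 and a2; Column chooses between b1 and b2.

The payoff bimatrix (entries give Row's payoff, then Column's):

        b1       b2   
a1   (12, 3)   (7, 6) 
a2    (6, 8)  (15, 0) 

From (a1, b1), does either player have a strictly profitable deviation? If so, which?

Column

Row at (a1, b1) earns 12; deviating to a2 yields 6 — not better.
Column earns 3; deviating to b2 yields 6 — a strict improvement.
Only Column has a strictly profitable deviation.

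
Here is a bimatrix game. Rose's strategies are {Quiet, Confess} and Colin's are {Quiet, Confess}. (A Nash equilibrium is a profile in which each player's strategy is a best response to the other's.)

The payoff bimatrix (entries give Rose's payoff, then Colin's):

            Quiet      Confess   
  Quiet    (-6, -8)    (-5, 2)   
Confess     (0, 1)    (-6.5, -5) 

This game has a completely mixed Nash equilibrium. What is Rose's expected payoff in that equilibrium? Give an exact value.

-26/5

First find q, the probability Colin plays Quiet, from Rose's indifference between Quiet and Confess: −6q − 5(1−q) = −6.5(1−q), giving q = 1/5.
Since Rose is indifferent in equilibrium, Rose's expected payoff equals the payoff from either row against (1/5, 4/5). Using Quiet: −6(1/5) − 5(4/5) = -26/5.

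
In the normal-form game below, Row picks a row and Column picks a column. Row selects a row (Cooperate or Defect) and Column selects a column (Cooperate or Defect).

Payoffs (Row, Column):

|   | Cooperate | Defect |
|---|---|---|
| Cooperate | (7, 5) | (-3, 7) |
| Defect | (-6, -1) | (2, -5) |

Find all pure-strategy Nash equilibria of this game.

(Cooperate, Cooperate): Column prefers Defect (7 > 5) — not an equilibrium.
(Cooperate, Defect): Row prefers Defect (2 > -3) — not an equilibrium.
(Defect, Cooperate): Row prefers Cooperate (7 > -6) — not an equilibrium.
(Defect, Defect): Column prefers Cooperate (-1 > -5) — not an equilibrium.

none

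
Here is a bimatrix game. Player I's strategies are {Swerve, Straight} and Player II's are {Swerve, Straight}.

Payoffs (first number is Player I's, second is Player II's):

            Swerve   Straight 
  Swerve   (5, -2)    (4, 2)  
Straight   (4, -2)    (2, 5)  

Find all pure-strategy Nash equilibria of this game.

(Swerve, Swerve): Player II prefers Straight (2 > -2) — not an equilibrium.
(Swerve, Straight): Player I gets 4 ≥ 2 from Straight, and Player II gets 2 ≥ -2 from Swerve — Nash equilibrium.
(Straight, Swerve): Player I prefers Swerve (5 > 4); Player II prefers Straight (5 > -2) — not an equilibrium.
(Straight, Straight): Player I prefers Swerve (4 > 2) — not an equilibrium.

(Swerve, Straight)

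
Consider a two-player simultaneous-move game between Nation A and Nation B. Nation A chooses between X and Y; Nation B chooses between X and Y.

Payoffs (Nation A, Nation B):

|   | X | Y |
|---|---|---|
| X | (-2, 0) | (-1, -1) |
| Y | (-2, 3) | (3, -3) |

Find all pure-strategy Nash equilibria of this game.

(X, X) and (Y, X)

(X, X): Nation A gets -2 ≥ -2 from Y, and Nation B gets 0 ≥ -1 from Y — Nash equilibrium.
(X, Y): Nation A prefers Y (3 > -1); Nation B prefers X (0 > -1) — not an equilibrium.
(Y, X): Nation A gets -2 ≥ -2 from X, and Nation B gets 3 ≥ -3 from Y — Nash equilibrium.
(Y, Y): Nation B prefers X (3 > -3) — not an equilibrium.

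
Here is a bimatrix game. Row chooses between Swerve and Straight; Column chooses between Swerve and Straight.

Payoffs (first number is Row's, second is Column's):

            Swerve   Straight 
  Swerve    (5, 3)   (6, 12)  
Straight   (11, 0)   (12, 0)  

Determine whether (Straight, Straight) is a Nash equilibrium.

Yes

At (Straight, Straight), Row earns 12; switching to Swerve would give 6, so Row has no profitable deviation.
Column earns 0; switching to Swerve would give 0, so Column has no profitable deviation.
Neither player can gain by a unilateral deviation, so this profile is a Nash equilibrium.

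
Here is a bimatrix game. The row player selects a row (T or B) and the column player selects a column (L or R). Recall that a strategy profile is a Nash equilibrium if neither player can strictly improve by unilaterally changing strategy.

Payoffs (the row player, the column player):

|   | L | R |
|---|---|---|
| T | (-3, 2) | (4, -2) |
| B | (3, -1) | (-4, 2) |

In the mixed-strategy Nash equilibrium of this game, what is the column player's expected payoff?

2/7

First find p, the probability the row player plays T, from the column player's indifference between L and R: 2p − (1−p) = −2p + 2(1−p), giving p = 3/7.
Since the column player is indifferent in equilibrium, the column player's expected payoff equals the payoff from either column against (3/7, 4/7). Using L: 2(3/7) − (4/7) = 2/7.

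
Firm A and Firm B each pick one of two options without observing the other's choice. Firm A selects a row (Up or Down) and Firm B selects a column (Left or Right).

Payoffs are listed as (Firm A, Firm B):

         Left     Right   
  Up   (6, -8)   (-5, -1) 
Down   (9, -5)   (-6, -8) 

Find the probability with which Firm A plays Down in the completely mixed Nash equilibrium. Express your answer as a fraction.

7/10

Let x be the probability that Firm A plays Up. In a completely mixed equilibrium, Firm B must be indifferent between Left and Right.
Firm B's expected payoff from Left is −8x − 5(1−x); from Right it is −x − 8(1−x).
Setting these equal: −3x − 5 = 7x − 8, so x = 3/10.
Therefore Firm A plays Down with probability 1 − 3/10 = 7/10.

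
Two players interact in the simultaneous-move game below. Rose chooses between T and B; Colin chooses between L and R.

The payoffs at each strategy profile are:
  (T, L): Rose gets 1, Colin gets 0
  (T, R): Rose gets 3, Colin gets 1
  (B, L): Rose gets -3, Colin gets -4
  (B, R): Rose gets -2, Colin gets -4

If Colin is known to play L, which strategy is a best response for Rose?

T

Against L, Rose earns 1 from T and -3 from B.
So T is the best response.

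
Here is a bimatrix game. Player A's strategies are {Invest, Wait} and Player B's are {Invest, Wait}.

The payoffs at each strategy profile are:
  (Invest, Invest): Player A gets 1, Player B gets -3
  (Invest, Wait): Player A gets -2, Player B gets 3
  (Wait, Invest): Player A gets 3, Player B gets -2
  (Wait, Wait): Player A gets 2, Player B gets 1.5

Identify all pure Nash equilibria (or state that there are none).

(Wait, Wait)

(Invest, Invest): Player A prefers Wait (3 > 1); Player B prefers Wait (3 > -3) — not an equilibrium.
(Invest, Wait): Player A prefers Wait (2 > -2) — not an equilibrium.
(Wait, Invest): Player B prefers Wait (1.5 > -2) — not an equilibrium.
(Wait, Wait): Player A gets 2 ≥ -2 from Invest, and Player B gets 1.5 ≥ -2 from Invest — Nash equilibrium.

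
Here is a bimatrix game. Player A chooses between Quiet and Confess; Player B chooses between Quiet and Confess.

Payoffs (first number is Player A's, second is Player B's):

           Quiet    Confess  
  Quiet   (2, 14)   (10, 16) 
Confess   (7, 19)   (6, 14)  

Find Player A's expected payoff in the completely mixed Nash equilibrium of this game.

First find y, the probability Player B plays Quiet, from Player A's indifference between Quiet and Confess: 2y + 10(1−y) = 7y + 6(1−y), giving y = 4/9.
Since Player A is indifferent in equilibrium, Player A's expected payoff equals the payoff from either row against (4/9, 5/9). Using Quiet: 2(4/9) + 10(5/9) = 58/9.

58/9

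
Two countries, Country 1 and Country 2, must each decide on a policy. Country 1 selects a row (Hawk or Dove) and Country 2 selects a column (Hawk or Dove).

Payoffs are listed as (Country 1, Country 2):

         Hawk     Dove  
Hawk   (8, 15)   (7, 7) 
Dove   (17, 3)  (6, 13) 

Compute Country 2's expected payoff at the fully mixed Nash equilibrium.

29/3

First find p, the probability Country 1 plays Hawk, from Country 2's indifference between Hawk and Dove: 15p + 3(1−p) = 7p + 13(1−p), giving p = 5/9.
Since Country 2 is indifferent in equilibrium, Country 2's expected payoff equals the payoff from either column against (5/9, 4/9). Using Hawk: 15(5/9) + 3(4/9) = 29/3.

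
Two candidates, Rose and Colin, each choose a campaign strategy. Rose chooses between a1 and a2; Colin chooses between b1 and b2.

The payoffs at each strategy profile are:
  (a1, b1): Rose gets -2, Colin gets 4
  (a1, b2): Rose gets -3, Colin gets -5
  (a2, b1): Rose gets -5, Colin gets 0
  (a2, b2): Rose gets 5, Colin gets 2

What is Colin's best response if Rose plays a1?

Against a1, Colin earns 4 from b1 and -5 from b2.
So b1 is the best response.

b1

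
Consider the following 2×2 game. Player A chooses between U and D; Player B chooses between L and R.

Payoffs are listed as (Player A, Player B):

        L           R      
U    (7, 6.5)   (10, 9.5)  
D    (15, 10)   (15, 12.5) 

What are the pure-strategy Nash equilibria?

(D, R)

(U, L): Player A prefers D (15 > 7); Player B prefers R (9.5 > 6.5) — not an equilibrium.
(U, R): Player A prefers D (15 > 10) — not an equilibrium.
(D, L): Player B prefers R (12.5 > 10) — not an equilibrium.
(D, R): Player A gets 15 ≥ 10 from U, and Player B gets 12.5 ≥ 10 from L — Nash equilibrium.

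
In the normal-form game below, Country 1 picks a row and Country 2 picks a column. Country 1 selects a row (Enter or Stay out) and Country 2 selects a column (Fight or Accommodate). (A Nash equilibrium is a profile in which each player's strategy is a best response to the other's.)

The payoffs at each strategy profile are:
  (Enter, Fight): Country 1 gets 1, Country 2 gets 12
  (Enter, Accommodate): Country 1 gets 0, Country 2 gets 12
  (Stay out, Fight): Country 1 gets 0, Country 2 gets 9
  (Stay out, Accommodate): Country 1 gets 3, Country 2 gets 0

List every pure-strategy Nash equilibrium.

(Enter, Fight)

(Enter, Fight): Country 1 gets 1 ≥ 0 from Stay out, and Country 2 gets 12 ≥ 12 from Accommodate — Nash equilibrium.
(Enter, Accommodate): Country 1 prefers Stay out (3 > 0) — not an equilibrium.
(Stay out, Fight): Country 1 prefers Enter (1 > 0) — not an equilibrium.
(Stay out, Accommodate): Country 2 prefers Fight (9 > 0) — not an equilibrium.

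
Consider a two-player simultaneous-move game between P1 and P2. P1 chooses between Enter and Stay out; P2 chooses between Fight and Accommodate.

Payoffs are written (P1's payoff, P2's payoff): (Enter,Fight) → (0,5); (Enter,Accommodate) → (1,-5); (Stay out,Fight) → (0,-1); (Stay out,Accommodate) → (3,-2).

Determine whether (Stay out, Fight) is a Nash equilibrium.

Yes

At (Stay out, Fight), P1 earns 0; switching to Enter would give 0, so P1 has no profitable deviation.
P2 earns -1; switching to Accommodate would give -2, so P2 has no profitable deviation.
Neither player can gain by a unilateral deviation, so this profile is a Nash equilibrium.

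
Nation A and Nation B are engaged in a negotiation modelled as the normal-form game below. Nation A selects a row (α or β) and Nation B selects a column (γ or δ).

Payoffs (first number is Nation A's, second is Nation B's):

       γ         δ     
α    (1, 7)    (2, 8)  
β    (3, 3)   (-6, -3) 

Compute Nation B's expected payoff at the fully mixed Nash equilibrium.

First find p, the probability Nation A plays α, from Nation B's indifference between γ and δ: 7p + 3(1−p) = 8p − 3(1−p), giving p = 6/7.
Since Nation B is indifferent in equilibrium, Nation B's expected payoff equals the payoff from either column against (6/7, 1/7). Using γ: 7(6/7) + 3(1/7) = 45/7.

45/7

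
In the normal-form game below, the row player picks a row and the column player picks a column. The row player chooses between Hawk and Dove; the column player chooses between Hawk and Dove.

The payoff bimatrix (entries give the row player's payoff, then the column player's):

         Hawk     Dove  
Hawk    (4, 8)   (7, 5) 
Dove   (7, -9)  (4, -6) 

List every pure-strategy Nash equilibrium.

(Hawk, Hawk): the row player prefers Dove (7 > 4) — not an equilibrium.
(Hawk, Dove): the column player prefers Hawk (8 > 5) — not an equilibrium.
(Dove, Hawk): the column player prefers Dove (-6 > -9) — not an equilibrium.
(Dove, Dove): the row player prefers Hawk (7 > 4) — not an equilibrium.

none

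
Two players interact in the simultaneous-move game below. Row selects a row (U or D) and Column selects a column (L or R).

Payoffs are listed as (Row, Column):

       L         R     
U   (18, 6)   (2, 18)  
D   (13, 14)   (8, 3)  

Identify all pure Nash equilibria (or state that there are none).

(U, L): Column prefers R (18 > 6) — not an equilibrium.
(U, R): Row prefers D (8 > 2) — not an equilibrium.
(D, L): Row prefers U (18 > 13) — not an equilibrium.
(D, R): Column prefers L (14 > 3) — not an equilibrium.

none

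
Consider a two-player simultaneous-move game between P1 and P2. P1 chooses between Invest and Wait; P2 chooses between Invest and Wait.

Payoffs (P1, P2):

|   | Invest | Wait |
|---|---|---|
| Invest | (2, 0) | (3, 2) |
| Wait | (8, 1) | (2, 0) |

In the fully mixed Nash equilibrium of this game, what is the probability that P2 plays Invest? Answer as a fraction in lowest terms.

1/7

Let q be the probability that P2 plays Invest. In a completely mixed equilibrium, P1 must be indifferent between Invest and Wait.
P1's expected payoff from Invest is 2q + 3(1−q); from Wait it is 8q + 2(1−q).
Setting these equal: −q + 3 = 6q + 2, so q = 1/7.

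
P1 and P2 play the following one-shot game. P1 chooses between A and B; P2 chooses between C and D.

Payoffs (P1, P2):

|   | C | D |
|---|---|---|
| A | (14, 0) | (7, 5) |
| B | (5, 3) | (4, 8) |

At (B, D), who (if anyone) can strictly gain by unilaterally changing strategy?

P1 at (B, D) earns 4; deviating to A yields 7 — a strict improvement.
P2 earns 8; deviating to C yields 3 — not better.
Only P1 has a strictly profitable deviation.

P1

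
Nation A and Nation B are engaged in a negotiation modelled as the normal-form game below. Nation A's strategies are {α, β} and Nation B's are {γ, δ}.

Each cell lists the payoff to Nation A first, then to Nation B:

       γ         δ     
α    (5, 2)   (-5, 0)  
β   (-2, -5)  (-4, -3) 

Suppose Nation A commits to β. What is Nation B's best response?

Against β, Nation B earns -5 from γ and -3 from δ.
So δ is the best response.

δ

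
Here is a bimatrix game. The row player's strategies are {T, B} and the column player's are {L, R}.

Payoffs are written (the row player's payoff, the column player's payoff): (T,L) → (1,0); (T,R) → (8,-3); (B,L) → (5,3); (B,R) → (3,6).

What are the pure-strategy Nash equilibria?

none

(T, L): the row player prefers B (5 > 1) — not an equilibrium.
(T, R): the column player prefers L (0 > -3) — not an equilibrium.
(B, L): the column player prefers R (6 > 3) — not an equilibrium.
(B, R): the row player prefers T (8 > 3) — not an equilibrium.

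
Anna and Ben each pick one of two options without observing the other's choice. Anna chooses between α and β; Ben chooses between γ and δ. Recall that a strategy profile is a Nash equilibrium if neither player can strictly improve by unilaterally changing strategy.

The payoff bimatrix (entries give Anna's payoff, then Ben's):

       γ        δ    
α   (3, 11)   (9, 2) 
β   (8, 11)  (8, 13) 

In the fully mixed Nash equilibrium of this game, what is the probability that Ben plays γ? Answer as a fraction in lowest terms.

Let y be the probability that Ben plays γ. In a completely mixed equilibrium, Anna must be indifferent between α and β.
Anna's expected payoff from α is 3y + 9(1−y); from β it is 8y + 8(1−y).
Setting these equal: −6y + 9 = 8, so y = 1/6.

1/6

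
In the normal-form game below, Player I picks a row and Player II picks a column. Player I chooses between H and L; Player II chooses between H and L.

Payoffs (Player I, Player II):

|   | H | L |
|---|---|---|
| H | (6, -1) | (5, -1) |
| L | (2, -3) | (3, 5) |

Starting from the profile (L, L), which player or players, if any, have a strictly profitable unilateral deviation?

Player I at (L, L) earns 3; deviating to H yields 5 — a strict improvement.
Player II earns 5; deviating to H yields -3 — not better.
Only Player I has a strictly profitable deviation.

Player I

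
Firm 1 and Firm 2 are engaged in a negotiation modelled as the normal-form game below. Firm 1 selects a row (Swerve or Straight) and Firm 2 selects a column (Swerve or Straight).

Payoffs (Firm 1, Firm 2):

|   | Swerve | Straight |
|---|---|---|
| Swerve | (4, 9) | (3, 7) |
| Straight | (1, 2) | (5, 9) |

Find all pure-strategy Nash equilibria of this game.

(Swerve, Swerve) and (Straight, Straight)

(Swerve, Swerve): Firm 1 gets 4 ≥ 1 from Straight, and Firm 2 gets 9 ≥ 7 from Straight — Nash equilibrium.
(Swerve, Straight): Firm 1 prefers Straight (5 > 3); Firm 2 prefers Swerve (9 > 7) — not an equilibrium.
(Straight, Swerve): Firm 1 prefers Swerve (4 > 1); Firm 2 prefers Straight (9 > 2) — not an equilibrium.
(Straight, Straight): Firm 1 gets 5 ≥ 3 from Swerve, and Firm 2 gets 9 ≥ 2 from Swerve — Nash equilibrium.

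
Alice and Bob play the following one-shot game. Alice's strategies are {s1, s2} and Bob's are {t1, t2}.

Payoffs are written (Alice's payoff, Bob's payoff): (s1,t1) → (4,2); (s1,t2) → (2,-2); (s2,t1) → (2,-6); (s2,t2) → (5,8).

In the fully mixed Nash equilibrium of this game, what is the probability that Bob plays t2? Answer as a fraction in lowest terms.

Let c be the probability that Bob plays t1. In a completely mixed equilibrium, Alice must be indifferent between s1 and s2.
Alice's expected payoff from s1 is 4c + 2(1−c); from s2 it is 2c + 5(1−c).
Setting these equal: 2c + 2 = −3c + 5, so c = 3/5.
Therefore Bob plays t2 with probability 1 − 3/5 = 2/5.

2/5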